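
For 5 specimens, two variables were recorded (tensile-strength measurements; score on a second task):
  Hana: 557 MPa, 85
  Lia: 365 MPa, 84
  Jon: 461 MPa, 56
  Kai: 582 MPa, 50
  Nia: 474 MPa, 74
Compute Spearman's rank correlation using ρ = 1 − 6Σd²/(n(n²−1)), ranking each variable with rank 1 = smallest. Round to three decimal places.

-0.300

Ranks of variable 1: 4, 1, 2, 5, 3
Ranks of variable 2: 5, 4, 2, 1, 3
d = r₁ − r₂: -1, -3, 0, 4, 0
d²: 1, 9, 0, 16, 0; Σd² = 26
ρ = 1 − 6·26/(5·24) = 1 − 156/120 = -0.300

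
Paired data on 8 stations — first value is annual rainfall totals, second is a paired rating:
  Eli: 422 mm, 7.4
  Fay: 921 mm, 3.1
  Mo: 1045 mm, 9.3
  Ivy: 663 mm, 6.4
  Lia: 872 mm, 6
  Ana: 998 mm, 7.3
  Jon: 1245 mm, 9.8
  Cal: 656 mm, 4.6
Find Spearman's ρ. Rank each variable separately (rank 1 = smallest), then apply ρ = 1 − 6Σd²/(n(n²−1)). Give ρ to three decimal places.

0.476

Ranks of variable 1: 1, 5, 7, 3, 4, 6, 8, 2
Ranks of variable 2: 6, 1, 7, 4, 3, 5, 8, 2
d = r₁ − r₂: -5, 4, 0, -1, 1, 1, 0, 0
d²: 25, 16, 0, 1, 1, 1, 0, 0; Σd² = 44
ρ = 1 − 6·44/(8·63) = 1 − 264/504 = 0.476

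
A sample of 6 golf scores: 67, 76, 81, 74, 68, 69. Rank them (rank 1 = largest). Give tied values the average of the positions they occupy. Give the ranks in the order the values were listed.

Sorted (descending): 81, 76, 74, 69, 68, 67
No ties — each value takes its position as its rank.

6, 2, 1, 3, 5, 4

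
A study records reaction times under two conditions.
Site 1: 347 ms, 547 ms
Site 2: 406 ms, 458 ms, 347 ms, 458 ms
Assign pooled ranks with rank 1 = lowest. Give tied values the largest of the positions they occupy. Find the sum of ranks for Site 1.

8

Sorted (ascending): 347, 347, 406, 458, 458, 547
The 2 values of 347 occupy positions 1–2 → each gets rank 2.
The 2 values of 458 occupy positions 4–5 → each gets rank 5.
Site 1 values → pooled ranks: 347→2, 547→6
Rank sum = 2 + 6 = 8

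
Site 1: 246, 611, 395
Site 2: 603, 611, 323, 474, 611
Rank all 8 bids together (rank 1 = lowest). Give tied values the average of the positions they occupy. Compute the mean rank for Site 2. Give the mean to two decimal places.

5.00

Sorted (ascending): 246, 323, 395, 474, 603, 611, 611, 611
The 3 values of 611 occupy positions 6–8 → average rank 7.
Site 2 values → pooled ranks: 603→5, 611→7, 323→2, 474→4, 611→7
Mean rank = (5 + 7 + 2 + 4 + 7) / 5 = 5.00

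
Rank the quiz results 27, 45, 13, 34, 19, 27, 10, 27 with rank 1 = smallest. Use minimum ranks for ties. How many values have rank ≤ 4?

6

Sorted (ascending): 10, 13, 19, 27, 27, 27, 34, 45
The 3 values of 27 occupy positions 4–6 → each gets rank 4.
Ranks ≤ 4: {1, 2, 3, 4, 4, 4} → 6 values.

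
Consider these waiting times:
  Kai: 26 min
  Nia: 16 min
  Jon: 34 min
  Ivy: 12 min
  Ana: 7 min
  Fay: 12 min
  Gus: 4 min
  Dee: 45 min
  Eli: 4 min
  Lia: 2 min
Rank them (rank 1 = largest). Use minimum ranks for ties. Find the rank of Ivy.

5

Sorted (descending): 45, 34, 26, 16, 12, 12, 7, 4, 4, 2
The 2 values of 12 occupy positions 5–6 → each gets rank 5.
The 2 values of 4 occupy positions 8–9 → each gets rank 8.
Ivy has value 12 min → rank 5.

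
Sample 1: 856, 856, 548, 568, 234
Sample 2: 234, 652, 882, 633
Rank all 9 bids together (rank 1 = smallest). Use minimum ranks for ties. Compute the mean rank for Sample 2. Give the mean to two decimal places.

5.25

Sorted (ascending): 234, 234, 548, 568, 633, 652, 856, 856, 882
The 2 values of 234 occupy positions 1–2 → each gets rank 1.
The 2 values of 856 occupy positions 7–8 → each gets rank 7.
Sample 2 values → pooled ranks: 234→1, 652→6, 882→9, 633→5
Mean rank = (1 + 6 + 9 + 5) / 4 = 5.25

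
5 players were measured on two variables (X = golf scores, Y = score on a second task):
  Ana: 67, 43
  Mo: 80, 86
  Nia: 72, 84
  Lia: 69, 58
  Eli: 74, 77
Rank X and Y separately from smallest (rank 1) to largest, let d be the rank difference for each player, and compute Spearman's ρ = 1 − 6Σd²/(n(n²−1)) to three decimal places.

Ranks of variable 1: 1, 5, 3, 2, 4
Ranks of variable 2: 1, 5, 4, 2, 3
d = r₁ − r₂: 0, 0, -1, 0, 1
d²: 0, 0, 1, 0, 1; Σd² = 2
ρ = 1 − 6·2/(5·24) = 1 − 12/120 = 0.900

0.900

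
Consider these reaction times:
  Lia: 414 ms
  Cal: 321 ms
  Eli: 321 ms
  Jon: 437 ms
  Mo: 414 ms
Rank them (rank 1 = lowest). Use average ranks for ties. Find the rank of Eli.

1.5

Sorted (ascending): 321, 321, 414, 414, 437
The 2 values of 321 occupy positions 1–2 → average rank (1+2)/2 = 1.5.
The 2 values of 414 occupy positions 3–4 → average rank (3+4)/2 = 3.5.
Eli has value 321 ms → rank 1.5.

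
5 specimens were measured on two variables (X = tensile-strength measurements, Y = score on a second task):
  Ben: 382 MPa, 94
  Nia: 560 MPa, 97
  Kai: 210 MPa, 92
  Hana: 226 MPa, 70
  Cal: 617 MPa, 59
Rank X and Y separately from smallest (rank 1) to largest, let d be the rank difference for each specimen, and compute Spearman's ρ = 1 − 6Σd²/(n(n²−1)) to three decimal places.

Ranks of variable 1: 3, 4, 1, 2, 5
Ranks of variable 2: 4, 5, 3, 2, 1
d = r₁ − r₂: -1, -1, -2, 0, 4
d²: 1, 1, 4, 0, 16; Σd² = 22
ρ = 1 − 6·22/(5·24) = 1 − 132/120 = -0.100

-0.100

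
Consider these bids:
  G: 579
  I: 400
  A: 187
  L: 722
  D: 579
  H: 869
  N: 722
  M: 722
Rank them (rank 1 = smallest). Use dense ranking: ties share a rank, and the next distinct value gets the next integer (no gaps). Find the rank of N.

Sorted (ascending): 187, 400, 579, 579, 722, 722, 722, 869
The 2 values of 579 share dense rank 3.
The 3 values of 722 share dense rank 4.
Remaining distinct values take the next consecutive integers.
N has value 722 → rank 4.

4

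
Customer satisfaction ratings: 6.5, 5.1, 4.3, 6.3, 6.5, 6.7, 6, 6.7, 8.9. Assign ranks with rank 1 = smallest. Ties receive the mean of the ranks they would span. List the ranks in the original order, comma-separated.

Sorted (ascending): 4.3, 5.1, 6, 6.3, 6.5, 6.5, 6.7, 6.7, 8.9
The 2 values of 6.5 occupy positions 5–6 → average rank (5+6)/2 = 5.5.
The 2 values of 6.7 occupy positions 7–8 → average rank (7+8)/2 = 7.5.

5.5, 2, 1, 4, 5.5, 7.5, 3, 7.5, 9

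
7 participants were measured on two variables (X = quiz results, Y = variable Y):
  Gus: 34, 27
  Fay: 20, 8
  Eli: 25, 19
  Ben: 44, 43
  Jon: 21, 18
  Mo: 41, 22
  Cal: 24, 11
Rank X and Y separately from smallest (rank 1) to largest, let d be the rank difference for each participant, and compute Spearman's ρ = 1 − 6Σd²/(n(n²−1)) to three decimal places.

0.929

Ranks of variable 1: 5, 1, 4, 7, 2, 6, 3
Ranks of variable 2: 6, 1, 4, 7, 3, 5, 2
d = r₁ − r₂: -1, 0, 0, 0, -1, 1, 1
d²: 1, 0, 0, 0, 1, 1, 1; Σd² = 4
ρ = 1 − 6·4/(7·48) = 1 − 24/336 = 0.929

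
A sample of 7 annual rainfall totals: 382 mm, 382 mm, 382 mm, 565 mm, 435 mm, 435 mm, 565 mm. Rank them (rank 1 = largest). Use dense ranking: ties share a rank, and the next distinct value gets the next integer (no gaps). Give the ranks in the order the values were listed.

3, 3, 3, 1, 2, 2, 1

Sorted (descending): 565, 565, 435, 435, 382, 382, 382
The 2 values of 565 share dense rank 1.
The 2 values of 435 share dense rank 2.
The 3 values of 382 share dense rank 3.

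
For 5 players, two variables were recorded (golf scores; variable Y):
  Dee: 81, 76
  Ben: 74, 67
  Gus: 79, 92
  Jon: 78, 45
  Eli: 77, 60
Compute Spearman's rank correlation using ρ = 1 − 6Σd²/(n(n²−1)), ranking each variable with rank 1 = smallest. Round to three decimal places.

0.500

Ranks of variable 1: 5, 1, 4, 3, 2
Ranks of variable 2: 4, 3, 5, 1, 2
d = r₁ − r₂: 1, -2, -1, 2, 0
d²: 1, 4, 1, 4, 0; Σd² = 10
ρ = 1 − 6·10/(5·24) = 1 − 60/120 = 0.500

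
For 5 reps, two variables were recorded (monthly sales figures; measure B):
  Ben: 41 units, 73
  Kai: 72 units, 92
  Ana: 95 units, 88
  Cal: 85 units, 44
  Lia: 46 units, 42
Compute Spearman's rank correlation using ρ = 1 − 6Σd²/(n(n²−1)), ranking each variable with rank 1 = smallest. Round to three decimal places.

Ranks of variable 1: 1, 3, 5, 4, 2
Ranks of variable 2: 3, 5, 4, 2, 1
d = r₁ − r₂: -2, -2, 1, 2, 1
d²: 4, 4, 1, 4, 1; Σd² = 14
ρ = 1 − 6·14/(5·24) = 1 − 84/120 = 0.300

0.300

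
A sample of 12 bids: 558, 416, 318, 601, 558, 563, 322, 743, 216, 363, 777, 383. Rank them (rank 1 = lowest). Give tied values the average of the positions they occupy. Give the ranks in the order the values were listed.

Sorted (ascending): 216, 318, 322, 363, 383, 416, 558, 558, 563, 601, 743, 777
The 2 values of 558 occupy positions 7–8 → average rank (7+8)/2 = 7.5.

7.5, 6, 2, 10, 7.5, 9, 3, 11, 1, 4, 12, 5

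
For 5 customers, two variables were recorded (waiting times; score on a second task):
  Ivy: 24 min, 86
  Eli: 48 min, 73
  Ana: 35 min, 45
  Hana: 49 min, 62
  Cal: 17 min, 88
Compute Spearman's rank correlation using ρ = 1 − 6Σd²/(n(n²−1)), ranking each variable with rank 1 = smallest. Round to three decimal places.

Ranks of variable 1: 2, 4, 3, 5, 1
Ranks of variable 2: 4, 3, 1, 2, 5
d = r₁ − r₂: -2, 1, 2, 3, -4
d²: 4, 1, 4, 9, 16; Σd² = 34
ρ = 1 − 6·34/(5·24) = 1 − 204/120 = -0.700

-0.700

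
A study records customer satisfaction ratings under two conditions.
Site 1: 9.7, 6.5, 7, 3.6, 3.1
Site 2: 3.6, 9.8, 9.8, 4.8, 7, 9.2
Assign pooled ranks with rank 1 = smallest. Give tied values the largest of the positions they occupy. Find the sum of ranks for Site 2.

Sorted (ascending): 3.1, 3.6, 3.6, 4.8, 6.5, 7, 7, 9.2, 9.7, 9.8, 9.8
The 2 values of 3.6 occupy positions 2–3 → each gets rank 3.
The 2 values of 7 occupy positions 6–7 → each gets rank 7.
The 2 values of 9.8 occupy positions 10–11 → each gets rank 11.
Site 2 values → pooled ranks: 3.6→3, 9.8→11, 9.8→11, 4.8→4, 7→7, 9.2→8
Rank sum = 3 + 11 + 11 + 4 + 7 + 8 = 44

44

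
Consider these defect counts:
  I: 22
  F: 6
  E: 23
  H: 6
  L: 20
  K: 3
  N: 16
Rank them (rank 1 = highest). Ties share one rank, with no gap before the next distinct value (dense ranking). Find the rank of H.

Sorted (descending): 23, 22, 20, 16, 6, 6, 3
The 2 values of 6 share dense rank 5.
Remaining distinct values take the next consecutive integers.
H has value 6 → rank 5.

5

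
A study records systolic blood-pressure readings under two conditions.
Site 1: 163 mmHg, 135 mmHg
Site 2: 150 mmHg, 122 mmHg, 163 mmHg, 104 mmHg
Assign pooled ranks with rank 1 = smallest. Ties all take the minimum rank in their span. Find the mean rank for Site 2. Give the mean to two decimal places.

Sorted (ascending): 104, 122, 135, 150, 163, 163
The 2 values of 163 occupy positions 5–6 → each gets rank 5.
Site 2 values → pooled ranks: 150→4, 122→2, 163→5, 104→1
Mean rank = (4 + 2 + 5 + 1) / 4 = 3.00

3.00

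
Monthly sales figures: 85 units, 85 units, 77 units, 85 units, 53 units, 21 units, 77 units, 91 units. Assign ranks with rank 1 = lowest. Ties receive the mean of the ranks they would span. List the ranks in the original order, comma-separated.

Sorted (ascending): 21, 53, 77, 77, 85, 85, 85, 91
The 2 values of 77 occupy positions 3–4 → average rank (3+4)/2 = 3.5.
The 3 values of 85 occupy positions 5–7 → average rank 6.

6, 6, 3.5, 6, 2, 1, 3.5, 8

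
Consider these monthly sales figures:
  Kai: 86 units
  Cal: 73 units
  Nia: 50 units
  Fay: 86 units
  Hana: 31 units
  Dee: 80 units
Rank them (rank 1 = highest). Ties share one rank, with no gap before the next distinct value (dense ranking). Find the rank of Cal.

3

Sorted (descending): 86, 86, 80, 73, 50, 31
The 2 values of 86 share dense rank 1.
Remaining distinct values take the next consecutive integers.
Cal has value 73 units → rank 3.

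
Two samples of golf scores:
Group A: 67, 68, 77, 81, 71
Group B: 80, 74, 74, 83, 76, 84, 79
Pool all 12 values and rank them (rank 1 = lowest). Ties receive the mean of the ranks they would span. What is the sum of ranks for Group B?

55

Sorted (ascending): 67, 68, 71, 74, 74, 76, 77, 79, 80, 81, 83, 84
The 2 values of 74 occupy positions 4–5 → average rank (4+5)/2 = 4.5.
Group B values → pooled ranks: 80→9, 74→4.5, 74→4.5, 83→11, 76→6, 84→12, 79→8
Rank sum = 9 + 4.5 + 4.5 + 11 + 6 + 12 + 8 = 55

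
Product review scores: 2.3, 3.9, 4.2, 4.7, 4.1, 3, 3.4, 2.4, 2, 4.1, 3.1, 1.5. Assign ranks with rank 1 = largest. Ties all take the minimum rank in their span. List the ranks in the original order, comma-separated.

Sorted (descending): 4.7, 4.2, 4.1, 4.1, 3.9, 3.4, 3.1, 3, 2.4, 2.3, 2, 1.5
The 2 values of 4.1 occupy positions 3–4 → each gets rank 3.

10, 5, 2, 1, 3, 8, 6, 9, 11, 3, 7, 12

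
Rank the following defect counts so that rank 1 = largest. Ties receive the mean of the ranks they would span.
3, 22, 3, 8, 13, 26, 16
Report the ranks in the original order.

6.5, 2, 6.5, 5, 4, 1, 3

Sorted (descending): 26, 22, 16, 13, 8, 3, 3
The 2 values of 3 occupy positions 6–7 → average rank (6+7)/2 = 6.5.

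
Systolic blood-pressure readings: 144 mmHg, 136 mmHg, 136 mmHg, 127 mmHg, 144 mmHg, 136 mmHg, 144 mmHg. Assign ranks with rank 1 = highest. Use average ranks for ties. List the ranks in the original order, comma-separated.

2, 5, 5, 7, 2, 5, 2

Sorted (descending): 144, 144, 144, 136, 136, 136, 127
The 3 values of 144 occupy positions 1–3 → average rank 2.
The 3 values of 136 occupy positions 4–6 → average rank 5.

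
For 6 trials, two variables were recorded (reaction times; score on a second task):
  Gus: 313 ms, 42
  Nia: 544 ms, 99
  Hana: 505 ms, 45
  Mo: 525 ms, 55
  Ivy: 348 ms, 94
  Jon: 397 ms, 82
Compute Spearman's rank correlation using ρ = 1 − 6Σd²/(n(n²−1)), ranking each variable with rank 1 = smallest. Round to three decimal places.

0.486

Ranks of variable 1: 1, 6, 4, 5, 2, 3
Ranks of variable 2: 1, 6, 2, 3, 5, 4
d = r₁ − r₂: 0, 0, 2, 2, -3, -1
d²: 0, 0, 4, 4, 9, 1; Σd² = 18
ρ = 1 − 6·18/(6·35) = 1 − 108/210 = 0.486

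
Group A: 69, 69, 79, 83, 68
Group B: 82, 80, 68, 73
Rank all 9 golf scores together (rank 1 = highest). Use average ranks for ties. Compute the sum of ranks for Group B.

18.5

Sorted (descending): 83, 82, 80, 79, 73, 69, 69, 68, 68
The 2 values of 69 occupy positions 6–7 → average rank (6+7)/2 = 6.5.
The 2 values of 68 occupy positions 8–9 → average rank (8+9)/2 = 8.5.
Group B values → pooled ranks: 82→2, 80→3, 68→8.5, 73→5
Rank sum = 2 + 3 + 8.5 + 5 = 18.5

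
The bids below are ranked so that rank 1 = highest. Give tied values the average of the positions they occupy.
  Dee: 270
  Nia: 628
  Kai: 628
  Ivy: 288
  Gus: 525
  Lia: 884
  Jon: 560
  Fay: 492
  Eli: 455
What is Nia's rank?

Sorted (descending): 884, 628, 628, 560, 525, 492, 455, 288, 270
The 2 values of 628 occupy positions 2–3 → average rank (2+3)/2 = 2.5.
Nia has value 628 → rank 2.5.

2.5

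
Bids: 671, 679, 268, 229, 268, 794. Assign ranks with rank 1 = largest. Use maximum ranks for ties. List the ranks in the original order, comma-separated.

3, 2, 5, 6, 5, 1

Sorted (descending): 794, 679, 671, 268, 268, 229
The 2 values of 268 occupy positions 4–5 → each gets rank 5.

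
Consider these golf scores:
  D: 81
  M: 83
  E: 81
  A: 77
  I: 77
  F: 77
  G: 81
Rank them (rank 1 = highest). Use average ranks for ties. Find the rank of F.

6

Sorted (descending): 83, 81, 81, 81, 77, 77, 77
The 3 values of 81 occupy positions 2–4 → average rank 3.
The 3 values of 77 occupy positions 5–7 → average rank 6.
F has value 77 → rank 6.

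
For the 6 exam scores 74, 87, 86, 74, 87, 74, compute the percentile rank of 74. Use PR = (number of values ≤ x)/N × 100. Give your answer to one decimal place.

50.0

N = 6.
Strictly below 74: 0. Equal to 74: 3.
PR = 3/6 × 100 = 50.0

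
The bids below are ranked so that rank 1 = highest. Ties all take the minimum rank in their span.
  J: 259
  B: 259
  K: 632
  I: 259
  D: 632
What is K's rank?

Sorted (descending): 632, 632, 259, 259, 259
The 2 values of 632 occupy positions 1–2 → each gets rank 1.
The 3 values of 259 occupy positions 3–5 → each gets rank 3.
K has value 632 → rank 1.

1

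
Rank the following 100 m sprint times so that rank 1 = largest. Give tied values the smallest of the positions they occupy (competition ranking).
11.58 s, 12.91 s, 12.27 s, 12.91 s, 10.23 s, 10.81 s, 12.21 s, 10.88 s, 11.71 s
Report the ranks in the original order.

6, 1, 3, 1, 9, 8, 4, 7, 5

Sorted (descending): 12.91, 12.91, 12.27, 12.21, 11.71, 11.58, 10.88, 10.81, 10.23
The 2 values of 12.91 occupy positions 1–2 → each gets rank 1.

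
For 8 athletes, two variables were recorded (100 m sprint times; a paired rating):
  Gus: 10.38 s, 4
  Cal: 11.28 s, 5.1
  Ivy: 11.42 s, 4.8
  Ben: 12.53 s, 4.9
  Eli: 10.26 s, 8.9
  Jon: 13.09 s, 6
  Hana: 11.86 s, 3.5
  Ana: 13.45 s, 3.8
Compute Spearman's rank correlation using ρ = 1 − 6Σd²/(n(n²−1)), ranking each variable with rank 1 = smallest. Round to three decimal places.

Ranks of variable 1: 2, 3, 4, 6, 1, 7, 5, 8
Ranks of variable 2: 3, 6, 4, 5, 8, 7, 1, 2
d = r₁ − r₂: -1, -3, 0, 1, -7, 0, 4, 6
d²: 1, 9, 0, 1, 49, 0, 16, 36; Σd² = 112
ρ = 1 − 6·112/(8·63) = 1 − 672/504 = -0.333

-0.333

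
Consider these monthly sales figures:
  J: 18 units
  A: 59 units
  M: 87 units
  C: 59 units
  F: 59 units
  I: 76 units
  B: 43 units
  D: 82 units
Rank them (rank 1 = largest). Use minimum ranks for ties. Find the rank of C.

4

Sorted (descending): 87, 82, 76, 59, 59, 59, 43, 18
The 3 values of 59 occupy positions 4–6 → each gets rank 4.
C has value 59 units → rank 4.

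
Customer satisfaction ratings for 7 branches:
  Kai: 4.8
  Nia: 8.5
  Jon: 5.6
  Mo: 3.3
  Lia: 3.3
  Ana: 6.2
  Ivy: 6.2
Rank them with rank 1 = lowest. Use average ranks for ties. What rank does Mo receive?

1.5

Sorted (ascending): 3.3, 3.3, 4.8, 5.6, 6.2, 6.2, 8.5
The 2 values of 3.3 occupy positions 1–2 → average rank (1+2)/2 = 1.5.
The 2 values of 6.2 occupy positions 5–6 → average rank (5+6)/2 = 5.5.
Mo has value 3.3 → rank 1.5.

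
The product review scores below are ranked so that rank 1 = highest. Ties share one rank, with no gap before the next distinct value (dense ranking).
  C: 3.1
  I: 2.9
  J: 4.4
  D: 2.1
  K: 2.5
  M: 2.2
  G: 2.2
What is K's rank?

Sorted (descending): 4.4, 3.1, 2.9, 2.5, 2.2, 2.2, 2.1
The 2 values of 2.2 share dense rank 5.
Remaining distinct values take the next consecutive integers.
K has value 2.5 → rank 4.

4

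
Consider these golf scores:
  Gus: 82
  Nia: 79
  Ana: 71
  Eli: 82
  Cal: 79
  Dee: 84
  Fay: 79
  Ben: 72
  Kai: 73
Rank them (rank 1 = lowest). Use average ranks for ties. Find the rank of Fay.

5

Sorted (ascending): 71, 72, 73, 79, 79, 79, 82, 82, 84
The 3 values of 79 occupy positions 4–6 → average rank 5.
The 2 values of 82 occupy positions 7–8 → average rank (7+8)/2 = 7.5.
Fay has value 79 → rank 5.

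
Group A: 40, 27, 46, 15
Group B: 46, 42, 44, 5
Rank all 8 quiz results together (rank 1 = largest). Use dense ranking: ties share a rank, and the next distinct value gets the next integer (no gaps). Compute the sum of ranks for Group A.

Sorted (descending): 46, 46, 44, 42, 40, 27, 15, 5
The 2 values of 46 share dense rank 1.
Remaining distinct values take the next consecutive integers.
Group A values → pooled ranks: 40→4, 27→5, 46→1, 15→6
Rank sum = 4 + 5 + 1 + 6 = 16

16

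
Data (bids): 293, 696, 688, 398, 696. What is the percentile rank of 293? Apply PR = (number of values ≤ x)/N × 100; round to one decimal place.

20.0

N = 5.
Strictly below 293: 0. Equal to 293: 1.
PR = 1/5 × 100 = 20.0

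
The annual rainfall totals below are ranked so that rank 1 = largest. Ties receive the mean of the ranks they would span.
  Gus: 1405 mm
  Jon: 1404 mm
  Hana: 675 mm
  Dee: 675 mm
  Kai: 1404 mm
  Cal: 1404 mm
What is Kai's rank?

Sorted (descending): 1405, 1404, 1404, 1404, 675, 675
The 3 values of 1404 occupy positions 2–4 → average rank 3.
The 2 values of 675 occupy positions 5–6 → average rank (5+6)/2 = 5.5.
Kai has value 1404 mm → rank 3.

3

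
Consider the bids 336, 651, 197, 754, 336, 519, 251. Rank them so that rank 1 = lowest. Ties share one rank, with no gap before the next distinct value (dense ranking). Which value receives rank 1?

Sorted (ascending): 197, 251, 336, 336, 519, 651, 754
The 2 values of 336 share dense rank 3.
Remaining distinct values take the next consecutive integers.
Rank 1 → value 197.

197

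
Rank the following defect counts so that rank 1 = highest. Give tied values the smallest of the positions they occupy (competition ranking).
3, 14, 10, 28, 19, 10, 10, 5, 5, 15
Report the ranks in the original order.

10, 4, 5, 1, 2, 5, 5, 8, 8, 3

Sorted (descending): 28, 19, 15, 14, 10, 10, 10, 5, 5, 3
The 3 values of 10 occupy positions 5–7 → each gets rank 5.
The 2 values of 5 occupy positions 8–9 → each gets rank 8.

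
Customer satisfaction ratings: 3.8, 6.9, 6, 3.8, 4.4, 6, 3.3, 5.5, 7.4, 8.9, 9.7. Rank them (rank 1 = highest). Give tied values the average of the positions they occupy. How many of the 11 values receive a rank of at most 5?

4

Sorted (descending): 9.7, 8.9, 7.4, 6.9, 6, 6, 5.5, 4.4, 3.8, 3.8, 3.3
The 2 values of 6 occupy positions 5–6 → average rank (5+6)/2 = 5.5.
The 2 values of 3.8 occupy positions 9–10 → average rank (9+10)/2 = 9.5.
Ranks ≤ 5: {1, 2, 3, 4} → 4 values.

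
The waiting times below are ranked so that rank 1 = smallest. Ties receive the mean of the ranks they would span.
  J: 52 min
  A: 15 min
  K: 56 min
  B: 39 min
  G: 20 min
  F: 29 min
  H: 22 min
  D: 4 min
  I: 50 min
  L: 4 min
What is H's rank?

Sorted (ascending): 4, 4, 15, 20, 22, 29, 39, 50, 52, 56
The 2 values of 4 occupy positions 1–2 → average rank (1+2)/2 = 1.5.
H has value 22 min → rank 5.

5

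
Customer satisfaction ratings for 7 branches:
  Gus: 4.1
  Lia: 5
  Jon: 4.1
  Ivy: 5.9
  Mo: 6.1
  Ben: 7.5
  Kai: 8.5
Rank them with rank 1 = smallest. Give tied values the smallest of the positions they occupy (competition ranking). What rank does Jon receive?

1

Sorted (ascending): 4.1, 4.1, 5, 5.9, 6.1, 7.5, 8.5
The 2 values of 4.1 occupy positions 1–2 → each gets rank 1.
Jon has value 4.1 → rank 1.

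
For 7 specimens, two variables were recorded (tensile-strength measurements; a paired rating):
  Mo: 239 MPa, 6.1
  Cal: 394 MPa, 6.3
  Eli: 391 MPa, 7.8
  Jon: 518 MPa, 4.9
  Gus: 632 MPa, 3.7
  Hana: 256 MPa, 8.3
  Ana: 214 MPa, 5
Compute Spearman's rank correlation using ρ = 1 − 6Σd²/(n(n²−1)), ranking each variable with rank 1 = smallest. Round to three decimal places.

-0.429

Ranks of variable 1: 2, 5, 4, 6, 7, 3, 1
Ranks of variable 2: 4, 5, 6, 2, 1, 7, 3
d = r₁ − r₂: -2, 0, -2, 4, 6, -4, -2
d²: 4, 0, 4, 16, 36, 16, 4; Σd² = 80
ρ = 1 − 6·80/(7·48) = 1 − 480/336 = -0.429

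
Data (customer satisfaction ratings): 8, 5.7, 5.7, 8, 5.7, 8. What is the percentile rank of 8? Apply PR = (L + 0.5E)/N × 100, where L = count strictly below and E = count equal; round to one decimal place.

75.0

N = 6.
Strictly below 8: 3. Equal to 8: 3.
PR = (3 + 0.5·3)/6 × 100 = 75.0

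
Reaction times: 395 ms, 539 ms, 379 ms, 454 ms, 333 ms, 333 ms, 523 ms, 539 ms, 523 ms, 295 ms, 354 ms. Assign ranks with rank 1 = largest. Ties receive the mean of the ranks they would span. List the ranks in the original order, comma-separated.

6, 1.5, 7, 5, 9.5, 9.5, 3.5, 1.5, 3.5, 11, 8

Sorted (descending): 539, 539, 523, 523, 454, 395, 379, 354, 333, 333, 295
The 2 values of 539 occupy positions 1–2 → average rank (1+2)/2 = 1.5.
The 2 values of 523 occupy positions 3–4 → average rank (3+4)/2 = 3.5.
The 2 values of 333 occupy positions 9–10 → average rank (9+10)/2 = 9.5.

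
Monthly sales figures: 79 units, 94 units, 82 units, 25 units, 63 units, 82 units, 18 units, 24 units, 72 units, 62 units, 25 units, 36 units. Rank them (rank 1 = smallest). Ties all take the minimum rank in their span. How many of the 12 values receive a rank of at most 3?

Sorted (ascending): 18, 24, 25, 25, 36, 62, 63, 72, 79, 82, 82, 94
The 2 values of 25 occupy positions 3–4 → each gets rank 3.
The 2 values of 82 occupy positions 10–11 → each gets rank 10.
Ranks ≤ 3: {1, 2, 3, 3} → 4 values.

4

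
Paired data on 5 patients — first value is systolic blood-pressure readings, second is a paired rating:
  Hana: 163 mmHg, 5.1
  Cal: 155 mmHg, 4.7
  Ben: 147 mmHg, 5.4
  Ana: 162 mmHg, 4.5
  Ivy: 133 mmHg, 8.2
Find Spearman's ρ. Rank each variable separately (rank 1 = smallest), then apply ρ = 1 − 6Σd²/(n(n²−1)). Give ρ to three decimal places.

Ranks of variable 1: 5, 3, 2, 4, 1
Ranks of variable 2: 3, 2, 4, 1, 5
d = r₁ − r₂: 2, 1, -2, 3, -4
d²: 4, 1, 4, 9, 16; Σd² = 34
ρ = 1 − 6·34/(5·24) = 1 − 204/120 = -0.700

-0.700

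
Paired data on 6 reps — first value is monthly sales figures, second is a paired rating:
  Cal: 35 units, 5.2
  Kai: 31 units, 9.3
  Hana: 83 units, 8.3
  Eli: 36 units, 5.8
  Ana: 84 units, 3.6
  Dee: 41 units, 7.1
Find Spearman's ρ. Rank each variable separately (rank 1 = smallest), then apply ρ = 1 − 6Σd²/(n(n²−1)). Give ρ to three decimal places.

-0.429

Ranks of variable 1: 2, 1, 5, 3, 6, 4
Ranks of variable 2: 2, 6, 5, 3, 1, 4
d = r₁ − r₂: 0, -5, 0, 0, 5, 0
d²: 0, 25, 0, 0, 25, 0; Σd² = 50
ρ = 1 − 6·50/(6·35) = 1 − 300/210 = -0.429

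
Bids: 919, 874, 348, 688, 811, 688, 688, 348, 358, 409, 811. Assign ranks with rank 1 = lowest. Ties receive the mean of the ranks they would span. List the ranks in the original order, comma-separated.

Sorted (ascending): 348, 348, 358, 409, 688, 688, 688, 811, 811, 874, 919
The 2 values of 348 occupy positions 1–2 → average rank (1+2)/2 = 1.5.
The 3 values of 688 occupy positions 5–7 → average rank 6.
The 2 values of 811 occupy positions 8–9 → average rank (8+9)/2 = 8.5.

11, 10, 1.5, 6, 8.5, 6, 6, 1.5, 3, 4, 8.5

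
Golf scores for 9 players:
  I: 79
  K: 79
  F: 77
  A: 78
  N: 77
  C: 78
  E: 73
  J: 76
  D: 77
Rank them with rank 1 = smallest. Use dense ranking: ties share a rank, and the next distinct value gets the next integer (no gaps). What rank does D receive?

Sorted (ascending): 73, 76, 77, 77, 77, 78, 78, 79, 79
The 3 values of 77 share dense rank 3.
The 2 values of 78 share dense rank 4.
The 2 values of 79 share dense rank 5.
Remaining distinct values take the next consecutive integers.
D has value 77 → rank 3.

3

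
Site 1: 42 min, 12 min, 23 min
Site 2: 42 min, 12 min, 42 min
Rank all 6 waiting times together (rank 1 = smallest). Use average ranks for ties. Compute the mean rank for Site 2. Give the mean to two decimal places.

Sorted (ascending): 12, 12, 23, 42, 42, 42
The 2 values of 12 occupy positions 1–2 → average rank (1+2)/2 = 1.5.
The 3 values of 42 occupy positions 4–6 → average rank 5.
Site 2 values → pooled ranks: 42→5, 12→1.5, 42→5
Mean rank = (5 + 1.5 + 5) / 3 = 3.83

3.83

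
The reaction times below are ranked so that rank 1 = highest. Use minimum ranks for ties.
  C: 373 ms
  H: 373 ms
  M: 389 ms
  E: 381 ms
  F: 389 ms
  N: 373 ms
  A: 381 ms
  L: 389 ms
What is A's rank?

4

Sorted (descending): 389, 389, 389, 381, 381, 373, 373, 373
The 3 values of 389 occupy positions 1–3 → each gets rank 1.
The 2 values of 381 occupy positions 4–5 → each gets rank 4.
The 3 values of 373 occupy positions 6–8 → each gets rank 6.
A has value 381 ms → rank 4.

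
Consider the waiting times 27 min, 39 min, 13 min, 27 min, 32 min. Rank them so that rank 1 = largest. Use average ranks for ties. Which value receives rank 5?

13

Sorted (descending): 39, 32, 27, 27, 13
The 2 values of 27 occupy positions 3–4 → average rank (3+4)/2 = 3.5.
Rank 5 → value 13.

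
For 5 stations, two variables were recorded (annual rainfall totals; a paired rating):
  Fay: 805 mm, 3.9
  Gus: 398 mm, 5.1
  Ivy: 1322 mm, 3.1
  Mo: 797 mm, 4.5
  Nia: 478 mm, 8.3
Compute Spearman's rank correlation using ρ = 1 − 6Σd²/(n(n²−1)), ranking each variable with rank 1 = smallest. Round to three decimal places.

-0.900

Ranks of variable 1: 4, 1, 5, 3, 2
Ranks of variable 2: 2, 4, 1, 3, 5
d = r₁ − r₂: 2, -3, 4, 0, -3
d²: 4, 9, 16, 0, 9; Σd² = 38
ρ = 1 − 6·38/(5·24) = 1 − 228/120 = -0.900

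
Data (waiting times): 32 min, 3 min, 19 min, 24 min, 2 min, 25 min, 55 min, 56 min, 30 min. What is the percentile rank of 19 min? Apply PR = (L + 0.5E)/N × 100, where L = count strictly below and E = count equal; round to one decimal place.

N = 9.
Strictly below 19: 2. Equal to 19: 1.
PR = (2 + 0.5·1)/9 × 100 = 27.8

27.8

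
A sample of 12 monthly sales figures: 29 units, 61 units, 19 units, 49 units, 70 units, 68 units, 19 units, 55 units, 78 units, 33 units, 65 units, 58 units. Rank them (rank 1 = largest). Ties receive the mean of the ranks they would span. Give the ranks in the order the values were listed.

Sorted (descending): 78, 70, 68, 65, 61, 58, 55, 49, 33, 29, 19, 19
The 2 values of 19 occupy positions 11–12 → average rank (11+12)/2 = 11.5.

10, 5, 11.5, 8, 2, 3, 11.5, 7, 1, 9, 4, 6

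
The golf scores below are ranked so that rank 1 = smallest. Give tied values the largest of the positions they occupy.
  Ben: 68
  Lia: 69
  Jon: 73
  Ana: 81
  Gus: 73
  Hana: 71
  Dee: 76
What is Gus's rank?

Sorted (ascending): 68, 69, 71, 73, 73, 76, 81
The 2 values of 73 occupy positions 4–5 → each gets rank 5.
Gus has value 73 → rank 5.

5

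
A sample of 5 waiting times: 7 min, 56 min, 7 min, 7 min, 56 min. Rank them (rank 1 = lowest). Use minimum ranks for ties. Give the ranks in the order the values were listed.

1, 4, 1, 1, 4

Sorted (ascending): 7, 7, 7, 56, 56
The 3 values of 7 occupy positions 1–3 → each gets rank 1.
The 2 values of 56 occupy positions 4–5 → each gets rank 4.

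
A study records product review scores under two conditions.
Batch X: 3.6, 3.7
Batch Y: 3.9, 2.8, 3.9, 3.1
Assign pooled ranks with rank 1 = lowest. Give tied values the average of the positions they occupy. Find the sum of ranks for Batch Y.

Sorted (ascending): 2.8, 3.1, 3.6, 3.7, 3.9, 3.9
The 2 values of 3.9 occupy positions 5–6 → average rank (5+6)/2 = 5.5.
Batch Y values → pooled ranks: 3.9→5.5, 2.8→1, 3.9→5.5, 3.1→2
Rank sum = 5.5 + 1 + 5.5 + 2 = 14

14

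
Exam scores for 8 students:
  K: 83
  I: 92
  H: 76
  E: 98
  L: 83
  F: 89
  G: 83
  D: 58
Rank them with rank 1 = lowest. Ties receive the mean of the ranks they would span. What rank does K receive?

Sorted (ascending): 58, 76, 83, 83, 83, 89, 92, 98
The 3 values of 83 occupy positions 3–5 → average rank 4.
K has value 83 → rank 4.

4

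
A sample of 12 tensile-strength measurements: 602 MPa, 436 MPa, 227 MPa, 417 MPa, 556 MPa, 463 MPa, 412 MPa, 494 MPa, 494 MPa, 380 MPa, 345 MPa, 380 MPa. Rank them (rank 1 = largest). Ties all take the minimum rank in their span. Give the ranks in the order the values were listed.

Sorted (descending): 602, 556, 494, 494, 463, 436, 417, 412, 380, 380, 345, 227
The 2 values of 494 occupy positions 3–4 → each gets rank 3.
The 2 values of 380 occupy positions 9–10 → each gets rank 9.

1, 6, 12, 7, 2, 5, 8, 3, 3, 9, 11, 9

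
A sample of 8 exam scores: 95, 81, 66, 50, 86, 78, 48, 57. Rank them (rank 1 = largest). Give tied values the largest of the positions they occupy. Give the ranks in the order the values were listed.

Sorted (descending): 95, 86, 81, 78, 66, 57, 50, 48
No ties — each value takes its position as its rank.

1, 3, 5, 7, 2, 4, 8, 6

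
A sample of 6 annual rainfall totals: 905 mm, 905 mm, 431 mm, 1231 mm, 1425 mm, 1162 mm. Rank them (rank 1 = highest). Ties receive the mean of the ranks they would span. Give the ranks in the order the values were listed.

4.5, 4.5, 6, 2, 1, 3

Sorted (descending): 1425, 1231, 1162, 905, 905, 431
The 2 values of 905 occupy positions 4–5 → average rank (4+5)/2 = 4.5.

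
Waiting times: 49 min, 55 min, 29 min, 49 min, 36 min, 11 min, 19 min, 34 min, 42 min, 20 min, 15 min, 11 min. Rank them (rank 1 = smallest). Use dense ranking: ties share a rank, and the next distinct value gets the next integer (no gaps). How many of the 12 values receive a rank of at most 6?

7

Sorted (ascending): 11, 11, 15, 19, 20, 29, 34, 36, 42, 49, 49, 55
The 2 values of 11 share dense rank 1.
The 2 values of 49 share dense rank 9.
Remaining distinct values take the next consecutive integers.
Ranks ≤ 6: {1, 1, 2, 3, 4, 5, 6} → 7 values.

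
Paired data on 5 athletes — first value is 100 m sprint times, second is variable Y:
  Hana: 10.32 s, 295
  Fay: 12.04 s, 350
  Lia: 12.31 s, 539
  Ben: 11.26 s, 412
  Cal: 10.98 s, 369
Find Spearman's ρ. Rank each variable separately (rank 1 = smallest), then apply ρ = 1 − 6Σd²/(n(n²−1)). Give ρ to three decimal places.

0.700

Ranks of variable 1: 1, 4, 5, 3, 2
Ranks of variable 2: 1, 2, 5, 4, 3
d = r₁ − r₂: 0, 2, 0, -1, -1
d²: 0, 4, 0, 1, 1; Σd² = 6
ρ = 1 − 6·6/(5·24) = 1 − 36/120 = 0.700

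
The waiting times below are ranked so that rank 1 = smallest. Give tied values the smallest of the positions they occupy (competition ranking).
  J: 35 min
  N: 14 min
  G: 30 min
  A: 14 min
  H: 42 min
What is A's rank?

Sorted (ascending): 14, 14, 30, 35, 42
The 2 values of 14 occupy positions 1–2 → each gets rank 1.
A has value 14 min → rank 1.

1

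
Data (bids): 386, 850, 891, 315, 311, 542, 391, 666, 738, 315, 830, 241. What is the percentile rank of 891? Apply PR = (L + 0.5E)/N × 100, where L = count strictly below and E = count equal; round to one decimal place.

95.8

N = 12.
Strictly below 891: 11. Equal to 891: 1.
PR = (11 + 0.5·1)/12 × 100 = 95.8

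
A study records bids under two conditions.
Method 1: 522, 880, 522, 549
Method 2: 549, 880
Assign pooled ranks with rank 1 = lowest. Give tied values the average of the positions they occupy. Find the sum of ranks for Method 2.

Sorted (ascending): 522, 522, 549, 549, 880, 880
The 2 values of 522 occupy positions 1–2 → average rank (1+2)/2 = 1.5.
The 2 values of 549 occupy positions 3–4 → average rank (3+4)/2 = 3.5.
The 2 values of 880 occupy positions 5–6 → average rank (5+6)/2 = 5.5.
Method 2 values → pooled ranks: 549→3.5, 880→5.5
Rank sum = 3.5 + 5.5 = 9

9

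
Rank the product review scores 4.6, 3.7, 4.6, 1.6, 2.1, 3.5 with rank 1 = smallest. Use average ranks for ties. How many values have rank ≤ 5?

4

Sorted (ascending): 1.6, 2.1, 3.5, 3.7, 4.6, 4.6
The 2 values of 4.6 occupy positions 5–6 → average rank (5+6)/2 = 5.5.
Ranks ≤ 5: {1, 2, 3, 4} → 4 values.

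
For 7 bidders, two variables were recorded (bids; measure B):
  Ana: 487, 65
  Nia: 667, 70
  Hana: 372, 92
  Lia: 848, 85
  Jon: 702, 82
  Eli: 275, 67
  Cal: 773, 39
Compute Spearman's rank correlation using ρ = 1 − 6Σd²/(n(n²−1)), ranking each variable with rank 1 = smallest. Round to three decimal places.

0.000

Ranks of variable 1: 3, 4, 2, 7, 5, 1, 6
Ranks of variable 2: 2, 4, 7, 6, 5, 3, 1
d = r₁ − r₂: 1, 0, -5, 1, 0, -2, 5
d²: 1, 0, 25, 1, 0, 4, 25; Σd² = 56
ρ = 1 − 6·56/(7·48) = 1 − 336/336 = 0.000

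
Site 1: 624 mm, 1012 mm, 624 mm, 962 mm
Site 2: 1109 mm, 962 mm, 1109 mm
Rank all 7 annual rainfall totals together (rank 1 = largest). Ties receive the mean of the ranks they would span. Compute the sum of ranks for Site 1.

Sorted (descending): 1109, 1109, 1012, 962, 962, 624, 624
The 2 values of 1109 occupy positions 1–2 → average rank (1+2)/2 = 1.5.
The 2 values of 962 occupy positions 4–5 → average rank (4+5)/2 = 4.5.
The 2 values of 624 occupy positions 6–7 → average rank (6+7)/2 = 6.5.
Site 1 values → pooled ranks: 624→6.5, 1012→3, 624→6.5, 962→4.5
Rank sum = 6.5 + 3 + 6.5 + 4.5 = 20.5

20.5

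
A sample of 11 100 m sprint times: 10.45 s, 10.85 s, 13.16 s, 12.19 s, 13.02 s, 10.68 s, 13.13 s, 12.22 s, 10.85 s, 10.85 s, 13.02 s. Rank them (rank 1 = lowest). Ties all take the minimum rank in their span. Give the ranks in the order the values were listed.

Sorted (ascending): 10.45, 10.68, 10.85, 10.85, 10.85, 12.19, 12.22, 13.02, 13.02, 13.13, 13.16
The 3 values of 10.85 occupy positions 3–5 → each gets rank 3.
The 2 values of 13.02 occupy positions 8–9 → each gets rank 8.

1, 3, 11, 6, 8, 2, 10, 7, 3, 3, 8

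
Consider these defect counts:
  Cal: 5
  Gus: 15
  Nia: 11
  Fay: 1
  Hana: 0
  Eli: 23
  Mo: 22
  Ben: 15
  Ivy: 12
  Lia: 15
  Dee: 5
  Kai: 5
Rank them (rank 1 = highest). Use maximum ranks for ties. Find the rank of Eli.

1

Sorted (descending): 23, 22, 15, 15, 15, 12, 11, 5, 5, 5, 1, 0
The 3 values of 15 occupy positions 3–5 → each gets rank 5.
The 3 values of 5 occupy positions 8–10 → each gets rank 10.
Eli has value 23 → rank 1.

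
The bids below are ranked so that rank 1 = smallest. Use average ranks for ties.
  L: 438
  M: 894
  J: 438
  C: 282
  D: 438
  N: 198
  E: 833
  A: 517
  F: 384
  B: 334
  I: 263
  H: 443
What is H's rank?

9

Sorted (ascending): 198, 263, 282, 334, 384, 438, 438, 438, 443, 517, 833, 894
The 3 values of 438 occupy positions 6–8 → average rank 7.
H has value 443 → rank 9.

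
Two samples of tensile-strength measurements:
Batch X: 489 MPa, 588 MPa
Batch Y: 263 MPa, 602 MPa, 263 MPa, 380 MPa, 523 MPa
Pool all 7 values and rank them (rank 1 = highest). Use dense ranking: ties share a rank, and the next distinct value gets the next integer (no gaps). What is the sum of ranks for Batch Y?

21

Sorted (descending): 602, 588, 523, 489, 380, 263, 263
The 2 values of 263 share dense rank 6.
Remaining distinct values take the next consecutive integers.
Batch Y values → pooled ranks: 263→6, 602→1, 263→6, 380→5, 523→3
Rank sum = 6 + 1 + 6 + 5 + 3 = 21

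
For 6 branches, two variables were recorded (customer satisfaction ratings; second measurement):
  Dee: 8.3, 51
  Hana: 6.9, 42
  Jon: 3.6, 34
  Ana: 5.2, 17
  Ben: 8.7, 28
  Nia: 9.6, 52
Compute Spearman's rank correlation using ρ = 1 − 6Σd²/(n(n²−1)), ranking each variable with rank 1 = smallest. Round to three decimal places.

Ranks of variable 1: 4, 3, 1, 2, 5, 6
Ranks of variable 2: 5, 4, 3, 1, 2, 6
d = r₁ − r₂: -1, -1, -2, 1, 3, 0
d²: 1, 1, 4, 1, 9, 0; Σd² = 16
ρ = 1 − 6·16/(6·35) = 1 − 96/210 = 0.543

0.543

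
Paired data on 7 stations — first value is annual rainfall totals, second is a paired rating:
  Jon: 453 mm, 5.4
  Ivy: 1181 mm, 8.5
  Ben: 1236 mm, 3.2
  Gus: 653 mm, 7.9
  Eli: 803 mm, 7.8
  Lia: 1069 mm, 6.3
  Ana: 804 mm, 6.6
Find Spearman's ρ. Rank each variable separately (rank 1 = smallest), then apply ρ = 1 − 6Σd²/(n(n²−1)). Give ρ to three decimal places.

Ranks of variable 1: 1, 6, 7, 2, 3, 5, 4
Ranks of variable 2: 2, 7, 1, 6, 5, 3, 4
d = r₁ − r₂: -1, -1, 6, -4, -2, 2, 0
d²: 1, 1, 36, 16, 4, 4, 0; Σd² = 62
ρ = 1 − 6·62/(7·48) = 1 − 372/336 = -0.107

-0.107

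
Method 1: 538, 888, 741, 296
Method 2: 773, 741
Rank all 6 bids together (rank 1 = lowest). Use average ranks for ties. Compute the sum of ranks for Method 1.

12.5

Sorted (ascending): 296, 538, 741, 741, 773, 888
The 2 values of 741 occupy positions 3–4 → average rank (3+4)/2 = 3.5.
Method 1 values → pooled ranks: 538→2, 888→6, 741→3.5, 296→1
Rank sum = 2 + 6 + 3.5 + 1 = 12.5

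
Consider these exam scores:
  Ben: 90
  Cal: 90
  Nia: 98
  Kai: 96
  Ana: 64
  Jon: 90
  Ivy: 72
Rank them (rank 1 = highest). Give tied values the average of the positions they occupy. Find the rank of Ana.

7

Sorted (descending): 98, 96, 90, 90, 90, 72, 64
The 3 values of 90 occupy positions 3–5 → average rank 4.
Ana has value 64 → rank 7.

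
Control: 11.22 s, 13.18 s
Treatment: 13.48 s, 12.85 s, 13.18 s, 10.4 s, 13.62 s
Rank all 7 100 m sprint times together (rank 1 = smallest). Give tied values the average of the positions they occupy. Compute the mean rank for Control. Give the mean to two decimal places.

Sorted (ascending): 10.4, 11.22, 12.85, 13.18, 13.18, 13.48, 13.62
The 2 values of 13.18 occupy positions 4–5 → average rank (4+5)/2 = 4.5.
Control values → pooled ranks: 11.22→2, 13.18→4.5
Mean rank = (2 + 4.5) / 2 = 3.25

3.25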